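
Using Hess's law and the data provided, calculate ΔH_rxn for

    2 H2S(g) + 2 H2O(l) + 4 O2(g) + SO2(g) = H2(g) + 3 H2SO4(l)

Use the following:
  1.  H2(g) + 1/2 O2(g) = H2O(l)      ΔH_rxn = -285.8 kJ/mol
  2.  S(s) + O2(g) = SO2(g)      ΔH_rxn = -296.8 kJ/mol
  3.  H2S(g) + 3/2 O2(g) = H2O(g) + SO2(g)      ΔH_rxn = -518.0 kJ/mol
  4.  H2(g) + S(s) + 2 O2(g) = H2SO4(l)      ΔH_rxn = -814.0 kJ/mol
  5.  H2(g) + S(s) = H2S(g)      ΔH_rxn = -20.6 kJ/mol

eq. 1 reversed and × 2 (H2O(l) must end up as a reactant; ×2 to match 2 H2O(l) in the target): (-2)·(-285.8) = +571.6 kJ/mol
eq. 2 reversed: +296.8 kJ/mol
eq. 3: not needed (H2O(g) appears nowhere else).
eq. 4 × 3 (scale by 3 for the 3 H2SO4(l)): (3)·(-814.0) = -2442.0 kJ/mol
eq. 5 reversed and × 2: (-2)·(-20.6) = +41.2 kJ/mol
ΔH_rxn = (+571.6) + (+296.8) + (-2442.0) + (+41.2) = -1532.4 kJ/mol

ΔH_rxn = -1532.4 kJ/mol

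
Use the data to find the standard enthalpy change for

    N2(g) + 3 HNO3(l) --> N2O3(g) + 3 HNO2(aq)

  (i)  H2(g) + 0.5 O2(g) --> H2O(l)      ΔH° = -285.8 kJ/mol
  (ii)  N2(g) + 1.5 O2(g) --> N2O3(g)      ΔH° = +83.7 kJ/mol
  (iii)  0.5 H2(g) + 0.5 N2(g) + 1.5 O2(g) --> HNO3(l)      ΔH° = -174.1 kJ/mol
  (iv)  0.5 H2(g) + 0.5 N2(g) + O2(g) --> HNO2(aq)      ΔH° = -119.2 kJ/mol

(i): not needed.
(ii) as written: +83.7 kJ/mol
(iii) reversed and × 3: (-3)·(-174.1) = +522.3 kJ/mol
(iv) × 3: (3)·(-119.2) = -357.6 kJ/mol
Summing the manipulated equations, ΔH° = (1)·(+83.7) + (-3)·(-174.1) + (3)·(-119.2) = 248.4 kJ/mol

ΔH° = 248.4 kJ/mol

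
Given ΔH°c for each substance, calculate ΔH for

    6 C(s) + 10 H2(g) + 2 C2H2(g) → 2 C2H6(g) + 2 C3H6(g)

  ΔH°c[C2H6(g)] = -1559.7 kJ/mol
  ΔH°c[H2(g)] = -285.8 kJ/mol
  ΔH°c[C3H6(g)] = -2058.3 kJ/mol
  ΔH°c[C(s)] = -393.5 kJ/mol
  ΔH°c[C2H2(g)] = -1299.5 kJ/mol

ΔH = -582.0 kJ/mol

Using ΔH = Σ nΔHc°(reactants) − Σ nΔHc°(products):
= [6·(-393.5) + 10·(-285.8) + 2·(-1299.5)] − [2·(-1559.7) + 2·(-2058.3)]
= -582.0 kJ/mol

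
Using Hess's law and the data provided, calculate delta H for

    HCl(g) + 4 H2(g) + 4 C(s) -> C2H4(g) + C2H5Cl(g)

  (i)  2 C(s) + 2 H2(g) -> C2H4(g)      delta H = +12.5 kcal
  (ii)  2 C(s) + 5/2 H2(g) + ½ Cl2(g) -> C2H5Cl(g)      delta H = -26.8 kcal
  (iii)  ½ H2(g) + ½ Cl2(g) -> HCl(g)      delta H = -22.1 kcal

delta H = 7.8 kcal

(i) as written: +12.5 kcal
(ii) as written: -26.8 kcal
(iii) reversed: +22.1 kcal
Summing the manipulated equations, delta H = (+12.5) + (-26.8) + (+22.1) = 7.8 kcal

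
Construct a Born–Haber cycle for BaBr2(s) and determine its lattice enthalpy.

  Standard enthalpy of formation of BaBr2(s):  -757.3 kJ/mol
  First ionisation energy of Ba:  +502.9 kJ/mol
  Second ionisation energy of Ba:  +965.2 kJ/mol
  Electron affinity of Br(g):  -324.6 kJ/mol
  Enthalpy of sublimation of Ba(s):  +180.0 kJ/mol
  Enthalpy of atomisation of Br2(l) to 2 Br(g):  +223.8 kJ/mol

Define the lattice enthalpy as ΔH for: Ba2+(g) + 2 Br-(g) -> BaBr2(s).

ΔHf° = 1·ΔHsub + 1·(ΣIE) + 1·D(Br2) + 2·EA + U
-757.3 = 1·(+180.0) + 1·(+1468.1) + 1·(+223.8) + 2·(-324.6) + U
U = -757.3 − (+1222.7) = -1980.0 kJ/mol

U = -1980.0 kJ/mol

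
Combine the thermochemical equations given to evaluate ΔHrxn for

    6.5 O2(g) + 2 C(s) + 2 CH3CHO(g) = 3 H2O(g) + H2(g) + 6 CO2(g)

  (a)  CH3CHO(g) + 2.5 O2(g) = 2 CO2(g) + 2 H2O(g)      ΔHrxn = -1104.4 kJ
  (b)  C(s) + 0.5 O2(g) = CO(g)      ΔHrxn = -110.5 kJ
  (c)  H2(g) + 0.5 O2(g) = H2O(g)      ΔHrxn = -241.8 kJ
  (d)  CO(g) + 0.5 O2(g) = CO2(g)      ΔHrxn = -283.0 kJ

(a) × 2 (scale by 2 for the 2 CH3CHO(g)): (2)·(-1104.4) = -2208.8 kJ
(b) × 2 (×2 to match 2 C(s) in the target): (2)·(-110.5) = -221.0 kJ
(c) reversed (H2(g) must end up as a product): +241.8 kJ
(d) × 2: (2)·(-283.0) = -566.0 kJ
Summing the manipulated equations, ΔHrxn = (2)·(-1104.4) + (2)·(-110.5) + (-1)·(-241.8) + (2)·(-283.0) = -2754.0 kJ

ΔHrxn = -2754.0 kJ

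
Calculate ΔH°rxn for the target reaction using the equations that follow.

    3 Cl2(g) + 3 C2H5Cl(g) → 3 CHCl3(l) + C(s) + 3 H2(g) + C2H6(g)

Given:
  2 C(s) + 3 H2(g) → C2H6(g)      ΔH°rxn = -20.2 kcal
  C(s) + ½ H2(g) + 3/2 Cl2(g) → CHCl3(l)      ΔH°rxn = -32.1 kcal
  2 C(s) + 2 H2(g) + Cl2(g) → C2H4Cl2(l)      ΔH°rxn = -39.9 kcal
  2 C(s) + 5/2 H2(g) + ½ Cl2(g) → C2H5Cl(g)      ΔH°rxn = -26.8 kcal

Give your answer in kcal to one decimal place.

ΔH°rxn = -36.1 kcal

equation 1 as written (C2H6(g) already on the product side): -20.2 kcal
equation 2 × 3 (×3 to match 3 CHCl3(l) in the target): (3)·(-32.1) = -96.3 kcal
equation 3: not needed (C2H4Cl2(l) appears nowhere else).
equation 4 reversed and × 3 (C2H5Cl(g) must end up as a reactant; ×3 to match 3 C2H5Cl(g) in the target): (-3)·(-26.8) = +80.4 kcal
ΔH°rxn = (-20.2) + (-96.3) + (+80.4) = -36.1 kcal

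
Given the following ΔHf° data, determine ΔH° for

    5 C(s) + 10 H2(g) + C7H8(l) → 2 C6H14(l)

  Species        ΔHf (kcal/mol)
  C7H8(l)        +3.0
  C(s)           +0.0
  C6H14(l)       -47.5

Products: 2·(-47.5) = -95.0
Reactants: 5·(+0.0) + 10·(+0.0) + 1·(+3.0) = +3.0
ΔH° = (-95.0) − (+3.0) = -98.0 kcal/mol

ΔH° = -98.0 kcal/mol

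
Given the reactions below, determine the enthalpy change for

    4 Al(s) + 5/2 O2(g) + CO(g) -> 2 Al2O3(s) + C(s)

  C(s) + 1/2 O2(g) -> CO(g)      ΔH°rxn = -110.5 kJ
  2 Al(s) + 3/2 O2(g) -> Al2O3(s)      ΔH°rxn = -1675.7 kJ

equation 1 reversed: +110.5 kJ
equation 2 × 2: (2)·(-1675.7) = -3351.4 kJ
Summing the manipulated equations, ΔH°rxn = (-1)·(-110.5) + (2)·(-1675.7) = -3240.9 kJ

ΔH°rxn = -3240.9 kJ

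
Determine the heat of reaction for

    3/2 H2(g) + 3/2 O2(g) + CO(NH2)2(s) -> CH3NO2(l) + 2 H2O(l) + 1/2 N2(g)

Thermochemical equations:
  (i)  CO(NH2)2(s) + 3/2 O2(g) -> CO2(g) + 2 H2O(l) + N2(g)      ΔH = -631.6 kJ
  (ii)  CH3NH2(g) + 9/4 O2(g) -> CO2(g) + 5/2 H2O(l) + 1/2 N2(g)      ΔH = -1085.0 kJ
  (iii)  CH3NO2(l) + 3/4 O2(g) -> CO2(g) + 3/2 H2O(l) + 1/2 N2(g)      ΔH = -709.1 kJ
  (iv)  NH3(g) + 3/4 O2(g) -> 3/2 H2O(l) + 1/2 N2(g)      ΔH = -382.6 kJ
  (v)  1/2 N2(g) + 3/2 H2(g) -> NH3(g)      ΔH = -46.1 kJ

ΔH = -351.2 kJ

(i) as written (CO(NH2)2(s) already on the reactant side): -631.6 kJ
(ii): not needed (CH3NH2(g) appears nowhere else).
(iii) reversed (reverse to put CH3NO2(l) on the product side): +709.1 kJ
(iv) as written: -382.6 kJ
(v) as written (H2(g) already on the reactant side): -46.1 kJ
Summing the manipulated equations, ΔH = (1)·(-631.6) + (-1)·(-709.1) + (1)·(-382.6) + (1)·(-46.1) = -351.2 kJ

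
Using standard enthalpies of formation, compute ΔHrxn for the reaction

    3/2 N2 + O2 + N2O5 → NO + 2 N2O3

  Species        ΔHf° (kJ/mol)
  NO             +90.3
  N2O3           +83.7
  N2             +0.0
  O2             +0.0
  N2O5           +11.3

ΔHrxn = 246.4 kJ/mol

ΔH°rxn = Σ nΔHf°(products) − Σ nΔHf°(reactants).
Products: 1·(+90.3) + 2·(+83.7) = +257.7
Reactants: 3/2·(+0.0) + 1·(+0.0) + 1·(+11.3) = +11.3
ΔHrxn = (+257.7) − (+11.3) = 246.4 kJ/mol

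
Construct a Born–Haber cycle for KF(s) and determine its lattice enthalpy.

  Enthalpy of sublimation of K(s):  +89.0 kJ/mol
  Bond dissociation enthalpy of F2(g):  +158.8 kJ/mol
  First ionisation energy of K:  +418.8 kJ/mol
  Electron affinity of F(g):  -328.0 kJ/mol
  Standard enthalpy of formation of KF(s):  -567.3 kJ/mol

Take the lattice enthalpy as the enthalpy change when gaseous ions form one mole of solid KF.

U = -826.5 kJ/mol

ΔHf° = 1·ΔHsub + 1·(ΣIE) + 1/2·D(F2) + 1·EA + U
-567.3 = 1·(+89.0) + 1·(+418.8) + 1/2·(+158.8) + 1·(-328.0) + U
U = -567.3 − (+259.2) = -826.5 kJ/mol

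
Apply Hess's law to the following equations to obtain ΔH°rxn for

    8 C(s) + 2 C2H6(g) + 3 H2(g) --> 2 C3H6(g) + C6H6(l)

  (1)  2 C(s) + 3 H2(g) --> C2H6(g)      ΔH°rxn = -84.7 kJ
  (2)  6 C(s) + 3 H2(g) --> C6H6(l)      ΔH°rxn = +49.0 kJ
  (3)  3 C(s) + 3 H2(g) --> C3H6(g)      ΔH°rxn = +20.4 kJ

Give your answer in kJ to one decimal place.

(1) reversed and × 2: (-2)·(-84.7) = +169.4 kJ
(2) as written: +49.0 kJ
(3) × 2: (2)·(+20.4) = +40.8 kJ
Since enthalpy is a state function, ΔH°rxn = (-2)·(-84.7) + (1)·(+49.0) + (2)·(+20.4) = 259.2 kJ

ΔH°rxn = 259.2 kJ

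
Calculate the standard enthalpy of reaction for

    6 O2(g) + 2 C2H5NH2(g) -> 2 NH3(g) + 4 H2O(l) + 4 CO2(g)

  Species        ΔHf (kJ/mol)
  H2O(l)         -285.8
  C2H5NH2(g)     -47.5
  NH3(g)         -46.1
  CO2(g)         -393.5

ΔH_rxn = -2714.4 kJ/mol

Products: 2·(-46.1) + 4·(-285.8) + 4·(-393.5) = -2809.4
Reactants: 6·(+0.0) + 2·(-47.5) = -95.0
ΔH_rxn = (-2809.4) − (-95.0) = -2714.4 kJ/mol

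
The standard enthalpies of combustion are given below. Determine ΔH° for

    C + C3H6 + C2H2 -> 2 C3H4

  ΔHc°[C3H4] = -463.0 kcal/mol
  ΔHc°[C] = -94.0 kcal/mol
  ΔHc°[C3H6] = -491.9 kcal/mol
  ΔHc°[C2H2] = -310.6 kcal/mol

With combustion enthalpies, reactants minus products:
= [1·(-94.0) + 1·(-491.9) + 1·(-310.6)] − [2·(-463.0)]
= 29.5 kcal/mol

ΔH° = 29.5 kcal/mol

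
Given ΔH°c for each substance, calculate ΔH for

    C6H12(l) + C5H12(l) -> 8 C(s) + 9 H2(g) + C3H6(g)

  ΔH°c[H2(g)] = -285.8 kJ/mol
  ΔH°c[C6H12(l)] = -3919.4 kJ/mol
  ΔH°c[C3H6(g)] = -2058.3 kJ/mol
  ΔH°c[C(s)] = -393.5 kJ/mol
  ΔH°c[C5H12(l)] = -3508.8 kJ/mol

Using ΔH = Σ nΔHc°(reactants) − Σ nΔHc°(products):
= [1·(-3919.4) + 1·(-3508.8)] − [8·(-393.5) + 9·(-285.8) + 1·(-2058.3)]
= 350.3 kJ/mol

ΔH = 350.3 kJ/mol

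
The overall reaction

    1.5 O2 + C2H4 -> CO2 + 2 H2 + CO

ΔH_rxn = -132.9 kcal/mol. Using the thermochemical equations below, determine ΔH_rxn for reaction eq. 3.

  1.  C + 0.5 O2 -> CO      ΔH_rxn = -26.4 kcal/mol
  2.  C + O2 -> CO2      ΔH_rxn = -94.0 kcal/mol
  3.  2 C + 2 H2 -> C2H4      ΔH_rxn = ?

ΔH_rxn = 12.5 kcal/mol

eq. 1 as written (CO already on the product side): -26.4 kcal/mol
eq. 2 as written (CO2 already on the product side): -94.0 kcal/mol
eq. 3 reversed (reverse to put C2H4 on the reactant side): contributes −x
-132.9 = (-26.4) + (-94.0) − x
x = (-132.9 − (-120.4)) / (-1) = 12.5 kcal/mol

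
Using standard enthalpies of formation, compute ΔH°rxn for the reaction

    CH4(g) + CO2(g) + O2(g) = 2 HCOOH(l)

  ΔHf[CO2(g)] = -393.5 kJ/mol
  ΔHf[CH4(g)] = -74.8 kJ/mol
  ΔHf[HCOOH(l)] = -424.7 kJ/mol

Products: 2·(-424.7) = -849.4
Reactants: 1·(-74.8) + 1·(-393.5) + 1·(+0.0) = -468.3
ΔH°rxn = (-849.4) − (-468.3) = -381.1 kJ/mol

ΔH°rxn = -381.1 kJ/mol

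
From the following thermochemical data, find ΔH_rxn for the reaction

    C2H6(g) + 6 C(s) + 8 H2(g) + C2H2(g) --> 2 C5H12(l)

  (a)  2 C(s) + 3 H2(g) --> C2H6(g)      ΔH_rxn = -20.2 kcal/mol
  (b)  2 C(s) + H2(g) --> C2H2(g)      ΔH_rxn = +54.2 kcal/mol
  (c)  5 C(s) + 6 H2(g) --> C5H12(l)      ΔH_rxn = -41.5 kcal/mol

(a) reversed (C2H6(g) must end up as a reactant): +20.2 kcal/mol
(b) reversed (C2H2(g) must end up as a reactant): -54.2 kcal/mol
(c) × 2 (×2 to match 2 C5H12(l) in the target): (2)·(-41.5) = -83.0 kcal/mol
ΔH_rxn = (+20.2) + (-54.2) + (-83.0) = -117.0 kcal/mol

ΔH_rxn = -117.0 kcal/mol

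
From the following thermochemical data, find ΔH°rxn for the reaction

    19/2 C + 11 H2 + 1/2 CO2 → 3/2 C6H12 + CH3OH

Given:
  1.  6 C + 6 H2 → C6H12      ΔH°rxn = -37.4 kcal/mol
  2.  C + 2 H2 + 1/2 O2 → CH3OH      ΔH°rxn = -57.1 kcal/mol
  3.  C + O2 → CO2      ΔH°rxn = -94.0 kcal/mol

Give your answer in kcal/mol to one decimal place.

eq. 1 × 3/2 (scale by 3/2 for the 3/2 C6H12): (3/2)·(-37.4) = -56.1 kcal/mol
eq. 2 as written (CH3OH already on the product side): -57.1 kcal/mol
eq. 3 reversed and × 1/2 (CO2 must end up as a reactant; ×1/2 to match 1/2 CO2 in the target): (-1/2)·(-94.0) = +47.0 kcal/mol
By Hess's law, ΔH°rxn = (3/2)·(-37.4) + (1)·(-57.1) + (-1/2)·(-94.0) = -66.2 kcal/mol

ΔH°rxn = -66.2 kcal/mol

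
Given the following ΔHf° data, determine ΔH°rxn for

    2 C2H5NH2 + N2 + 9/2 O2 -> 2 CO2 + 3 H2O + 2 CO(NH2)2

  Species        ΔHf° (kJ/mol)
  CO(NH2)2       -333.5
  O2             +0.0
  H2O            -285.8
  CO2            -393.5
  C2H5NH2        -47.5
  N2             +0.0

ΔH°rxn = -2216.4 kJ/mol

Products: 2·(-393.5) + 3·(-285.8) + 2·(-333.5) = -2311.4
Reactants: 2·(-47.5) + 1·(+0.0) + 9/2·(+0.0) = -95.0
ΔH°rxn = (-2311.4) − (-95.0) = -2216.4 kJ/mol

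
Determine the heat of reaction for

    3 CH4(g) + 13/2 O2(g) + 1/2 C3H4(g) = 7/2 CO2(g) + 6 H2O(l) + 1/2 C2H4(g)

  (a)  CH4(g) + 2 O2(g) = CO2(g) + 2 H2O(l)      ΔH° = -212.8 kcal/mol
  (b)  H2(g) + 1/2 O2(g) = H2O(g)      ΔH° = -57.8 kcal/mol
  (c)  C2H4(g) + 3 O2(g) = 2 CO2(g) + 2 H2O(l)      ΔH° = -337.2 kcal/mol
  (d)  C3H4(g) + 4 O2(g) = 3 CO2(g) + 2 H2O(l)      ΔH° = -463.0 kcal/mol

(a) × 3 (scale by 3 for the 3 CH4(g)): (3)·(-212.8) = -638.4 kcal/mol
(b): not needed (H2O(g) appears nowhere else).
(c) reversed and × 1/2 (C2H4(g) must end up as a product; scale by 1/2 for the 1/2 C2H4(g)): (-1/2)·(-337.2) = +168.6 kcal/mol
(d) × 1/2 (×1/2 to match 1/2 C3H4(g) in the target): (1/2)·(-463.0) = -231.5 kcal/mol
Summing the manipulated equations, ΔH° = (3)·(-212.8) + (-1/2)·(-337.2) + (1/2)·(-463.0) = -701.3 kcal/mol

ΔH° = -701.3 kcal/mol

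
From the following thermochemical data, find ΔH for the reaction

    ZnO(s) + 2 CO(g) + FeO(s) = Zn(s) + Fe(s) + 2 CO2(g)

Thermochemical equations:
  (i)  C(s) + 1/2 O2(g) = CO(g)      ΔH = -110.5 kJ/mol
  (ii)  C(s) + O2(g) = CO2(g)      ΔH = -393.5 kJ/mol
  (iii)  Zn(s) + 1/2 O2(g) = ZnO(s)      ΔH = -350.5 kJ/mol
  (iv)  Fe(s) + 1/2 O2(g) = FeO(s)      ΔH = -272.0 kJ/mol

(i) reversed and × 2 (reverse to put CO(g) on the reactant side; ×2 to match 2 CO(g) in the target): (-2)·(-110.5) = +221.0 kJ/mol
(ii) × 2 (×2 to match 2 CO2(g) in the target): (2)·(-393.5) = -787.0 kJ/mol
(iii) reversed (reverse to put ZnO(s) on the reactant side): +350.5 kJ/mol
(iv) reversed (FeO(s) must end up as a reactant): +272.0 kJ/mol
Since enthalpy is a state function, ΔH = (+221.0) + (-787.0) + (+350.5) + (+272.0) = 56.5 kJ/mol

ΔH = 56.5 kJ/mol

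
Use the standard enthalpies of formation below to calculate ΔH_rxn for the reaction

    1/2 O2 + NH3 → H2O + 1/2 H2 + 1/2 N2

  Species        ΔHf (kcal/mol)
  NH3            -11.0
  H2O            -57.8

ΔH_rxn = -46.8 kcal/mol

Products: 1·(-57.8) + 1/2·(+0.0) + 1/2·(+0.0) = -57.8
Reactants: 1/2·(+0.0) + 1·(-11.0) = -11.0
ΔH_rxn = (-57.8) − (-11.0) = -46.8 kcal/mol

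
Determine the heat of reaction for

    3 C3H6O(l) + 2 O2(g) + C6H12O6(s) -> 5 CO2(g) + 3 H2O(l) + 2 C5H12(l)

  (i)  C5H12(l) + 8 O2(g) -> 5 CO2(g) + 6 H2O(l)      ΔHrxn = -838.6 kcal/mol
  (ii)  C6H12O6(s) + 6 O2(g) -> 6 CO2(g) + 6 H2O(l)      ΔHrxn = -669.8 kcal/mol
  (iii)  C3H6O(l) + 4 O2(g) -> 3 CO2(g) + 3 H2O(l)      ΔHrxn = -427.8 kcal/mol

ΔHrxn = -276.0 kcal/mol

(i) reversed and × 2: (-2)·(-838.6) = +1677.2 kcal/mol
(ii) as written: -669.8 kcal/mol
(iii) × 3: (3)·(-427.8) = -1283.4 kcal/mol
Since enthalpy is a state function, ΔHrxn = (+1677.2) + (-669.8) + (-1283.4) = -276.0 kcal/mol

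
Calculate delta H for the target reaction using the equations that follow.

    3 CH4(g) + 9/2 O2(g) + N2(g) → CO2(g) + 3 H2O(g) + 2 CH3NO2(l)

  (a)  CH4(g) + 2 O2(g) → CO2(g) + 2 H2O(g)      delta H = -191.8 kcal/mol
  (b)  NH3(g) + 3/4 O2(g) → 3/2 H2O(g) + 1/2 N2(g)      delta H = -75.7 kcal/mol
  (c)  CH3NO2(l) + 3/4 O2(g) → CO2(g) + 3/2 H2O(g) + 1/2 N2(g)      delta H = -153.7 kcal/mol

delta H = -268.0 kcal/mol

(a) × 3 (scale by 3 for the 3 CH4(g)): (3)·(-191.8) = -575.4 kcal/mol
(b): not needed (NH3(g) appears nowhere else).
(c) reversed and × 2 (reverse to put CH3NO2(l) on the product side; scale by 2 for the 2 CH3NO2(l)): (-2)·(-153.7) = +307.4 kcal/mol
Since enthalpy is a state function, delta H = (3)·(-191.8) + (-2)·(-153.7) = -268.0 kcal/mol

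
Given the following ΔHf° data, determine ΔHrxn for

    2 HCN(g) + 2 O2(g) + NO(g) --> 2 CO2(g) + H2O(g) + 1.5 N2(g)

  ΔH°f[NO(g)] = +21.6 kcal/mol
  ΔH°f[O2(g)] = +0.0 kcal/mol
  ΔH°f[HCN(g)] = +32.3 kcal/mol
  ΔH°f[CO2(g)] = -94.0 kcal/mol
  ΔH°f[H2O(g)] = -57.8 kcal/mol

ΔHrxn = -332.0 kcal/mol

ΔH°rxn = Σ nΔHf°(products) − Σ nΔHf°(reactants).
Products: 2·(-94.0) + 1·(-57.8) + 3/2·(+0.0) = -245.8
Reactants: 2·(+32.3) + 2·(+0.0) + 1·(+21.6) = +86.2
ΔHrxn = (-245.8) − (+86.2) = -332.0 kcal/mol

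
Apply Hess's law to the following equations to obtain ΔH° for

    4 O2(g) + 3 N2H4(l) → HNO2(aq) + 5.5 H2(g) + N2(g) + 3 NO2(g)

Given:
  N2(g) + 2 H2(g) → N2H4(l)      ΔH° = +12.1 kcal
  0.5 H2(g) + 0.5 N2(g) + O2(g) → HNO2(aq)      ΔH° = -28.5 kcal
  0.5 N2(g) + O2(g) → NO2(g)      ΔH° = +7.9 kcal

equation 1 reversed and × 3 (N2H4(l) must end up as a reactant; scale by 3 for the 3 N2H4(l)): (-3)·(+12.1) = -36.3 kcal
equation 2 as written (HNO2(aq) already on the product side): -28.5 kcal
equation 3 × 3 (scale by 3 for the 3 NO2(g)): (3)·(+7.9) = +23.7 kcal
ΔH° = (-36.3) + (-28.5) + (+23.7) = -41.1 kcal

ΔH° = -41.1 kcal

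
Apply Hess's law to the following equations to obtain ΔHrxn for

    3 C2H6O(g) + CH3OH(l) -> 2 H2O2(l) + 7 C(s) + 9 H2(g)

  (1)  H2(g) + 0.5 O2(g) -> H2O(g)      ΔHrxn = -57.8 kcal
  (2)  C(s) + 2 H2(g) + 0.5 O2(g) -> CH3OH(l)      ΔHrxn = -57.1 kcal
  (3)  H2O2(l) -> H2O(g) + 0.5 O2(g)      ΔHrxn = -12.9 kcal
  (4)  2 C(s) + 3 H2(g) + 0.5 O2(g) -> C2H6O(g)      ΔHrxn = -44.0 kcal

ΔHrxn = 99.3 kcal

(1) × 2: (2)·(-57.8) = -115.6 kcal
(2) reversed: +57.1 kcal
(3) reversed and × 2: (-2)·(-12.9) = +25.8 kcal
(4) reversed and × 3: (-3)·(-44.0) = +132.0 kcal
Combining the equations, ΔHrxn = (-115.6) + (+57.1) + (+25.8) + (+132.0) = 99.3 kcal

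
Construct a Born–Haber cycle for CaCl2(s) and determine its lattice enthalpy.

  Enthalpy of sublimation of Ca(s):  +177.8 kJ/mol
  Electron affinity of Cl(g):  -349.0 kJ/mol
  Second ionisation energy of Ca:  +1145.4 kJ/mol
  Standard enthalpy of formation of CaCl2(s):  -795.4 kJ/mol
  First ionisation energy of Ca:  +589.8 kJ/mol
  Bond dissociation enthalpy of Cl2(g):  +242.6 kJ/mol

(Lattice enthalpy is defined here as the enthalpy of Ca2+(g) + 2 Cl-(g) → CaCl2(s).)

ΔHf° = 1·ΔHsub + 1·(ΣIE) + 1·D(Cl2) + 2·EA + U
-795.4 = 1·(+177.8) + 1·(+1735.2) + 1·(+242.6) + 2·(-349.0) + U
U = -795.4 − (+1457.6) = -2253.0 kJ/mol

U = -2253.0 kJ/mol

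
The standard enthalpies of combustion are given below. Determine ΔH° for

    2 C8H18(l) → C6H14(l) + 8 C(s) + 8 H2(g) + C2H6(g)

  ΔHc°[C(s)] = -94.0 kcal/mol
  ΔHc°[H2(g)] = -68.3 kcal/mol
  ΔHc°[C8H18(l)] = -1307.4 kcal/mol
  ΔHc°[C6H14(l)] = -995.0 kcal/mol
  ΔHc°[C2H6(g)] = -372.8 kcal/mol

With combustion enthalpies, reactants minus products:
= [2·(-1307.4)] − [1·(-995.0) + 8·(-94.0) + 8·(-68.3) + 1·(-372.8)]
= 51.4 kcal/mol

ΔH° = 51.4 kcal/mol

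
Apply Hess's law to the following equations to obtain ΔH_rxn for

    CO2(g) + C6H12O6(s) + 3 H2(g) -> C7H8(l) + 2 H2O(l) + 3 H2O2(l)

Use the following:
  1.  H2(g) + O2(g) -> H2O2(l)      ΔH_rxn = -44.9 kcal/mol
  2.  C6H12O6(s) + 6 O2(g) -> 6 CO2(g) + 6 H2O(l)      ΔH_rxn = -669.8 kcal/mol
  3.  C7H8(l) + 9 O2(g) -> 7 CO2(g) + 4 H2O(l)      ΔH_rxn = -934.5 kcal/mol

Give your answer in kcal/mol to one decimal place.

eq. 1 × 3 (scale by 3 for the 3 H2O2(l)): (3)·(-44.9) = -134.7 kcal/mol
eq. 2 as written (C6H12O6(s) already on the reactant side): -669.8 kcal/mol
eq. 3 reversed (reverse to put C7H8(l) on the product side): +934.5 kcal/mol
Summing the manipulated equations, ΔH_rxn = (3)·(-44.9) + (1)·(-669.8) + (-1)·(-934.5) = 130.0 kcal/mol

ΔH_rxn = 130.0 kcal/mol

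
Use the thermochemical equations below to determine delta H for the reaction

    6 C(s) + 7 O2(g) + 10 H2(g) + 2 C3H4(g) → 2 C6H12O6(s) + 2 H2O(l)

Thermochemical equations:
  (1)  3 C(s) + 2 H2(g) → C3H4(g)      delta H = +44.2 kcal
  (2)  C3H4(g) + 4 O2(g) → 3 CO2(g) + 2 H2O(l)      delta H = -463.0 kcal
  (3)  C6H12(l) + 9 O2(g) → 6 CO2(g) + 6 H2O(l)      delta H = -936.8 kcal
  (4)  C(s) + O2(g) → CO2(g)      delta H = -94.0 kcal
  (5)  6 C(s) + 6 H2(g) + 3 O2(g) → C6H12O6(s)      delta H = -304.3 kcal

delta H = -833.8 kcal

(1) reversed: -44.2 kcal
(2) as written: -463.0 kcal
(3): not needed.
(4) reversed and × 3: (-3)·(-94.0) = +282.0 kcal
(5) × 2: (2)·(-304.3) = -608.6 kcal
delta H = (-44.2) + (-463.0) + (+282.0) + (-608.6) = -833.8 kcal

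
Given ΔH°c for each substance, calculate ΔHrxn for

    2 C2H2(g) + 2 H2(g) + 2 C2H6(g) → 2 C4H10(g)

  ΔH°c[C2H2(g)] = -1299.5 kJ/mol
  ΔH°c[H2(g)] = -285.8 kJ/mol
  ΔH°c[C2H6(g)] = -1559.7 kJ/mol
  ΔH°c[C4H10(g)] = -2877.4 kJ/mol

Using ΔH = Σ nΔHc°(reactants) − Σ nΔHc°(products):
= [2·(-1299.5) + 2·(-285.8) + 2·(-1559.7)] − [2·(-2877.4)]
= -535.2 kJ/mol

ΔHrxn = -535.2 kJ/mol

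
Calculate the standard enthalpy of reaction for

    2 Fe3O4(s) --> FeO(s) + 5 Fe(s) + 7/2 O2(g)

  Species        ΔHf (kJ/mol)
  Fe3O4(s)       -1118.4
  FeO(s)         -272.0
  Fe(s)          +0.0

ΔH°rxn = 1964.8 kJ/mol

Products: 1·(-272.0) + 5·(+0.0) + 7/2·(+0.0) = -272.0
Reactants: 2·(-1118.4) = -2236.8
ΔH°rxn = (-272.0) − (-2236.8) = 1964.8 kJ/mol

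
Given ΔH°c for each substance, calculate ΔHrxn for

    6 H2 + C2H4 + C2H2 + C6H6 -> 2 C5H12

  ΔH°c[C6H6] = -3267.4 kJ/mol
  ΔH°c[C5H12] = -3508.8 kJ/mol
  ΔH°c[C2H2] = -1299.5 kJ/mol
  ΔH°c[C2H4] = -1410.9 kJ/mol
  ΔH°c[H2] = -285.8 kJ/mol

Using ΔH = Σ nΔHc°(reactants) − Σ nΔHc°(products):
= [6·(-285.8) + 1·(-1410.9) + 1·(-1299.5) + 1·(-3267.4)] − [2·(-3508.8)]
= -675.0 kJ/mol

ΔHrxn = -675.0 kJ/mol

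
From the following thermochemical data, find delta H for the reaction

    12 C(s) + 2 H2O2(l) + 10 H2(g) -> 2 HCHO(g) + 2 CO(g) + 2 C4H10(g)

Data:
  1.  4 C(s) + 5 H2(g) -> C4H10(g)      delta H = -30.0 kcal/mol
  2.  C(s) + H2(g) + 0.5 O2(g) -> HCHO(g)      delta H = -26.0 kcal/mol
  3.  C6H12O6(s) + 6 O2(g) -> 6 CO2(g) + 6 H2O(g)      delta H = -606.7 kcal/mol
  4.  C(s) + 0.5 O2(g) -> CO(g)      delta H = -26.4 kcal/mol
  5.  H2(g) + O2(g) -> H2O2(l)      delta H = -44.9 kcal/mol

delta H = -75.0 kcal/mol

eq. 1 × 2 (×2 to match 2 C4H10(g) in the target): (2)·(-30.0) = -60.0 kcal/mol
eq. 2 × 2 (scale by 2 for the 2 HCHO(g)): (2)·(-26.0) = -52.0 kcal/mol
eq. 3: not needed (CO2(g) appears nowhere else).
eq. 4 × 2 (×2 to match 2 CO(g) in the target): (2)·(-26.4) = -52.8 kcal/mol
eq. 5 reversed and × 2 (H2O2(l) must end up as a reactant; ×2 to match 2 H2O2(l) in the target): (-2)·(-44.9) = +89.8 kcal/mol
Since enthalpy is a state function, delta H = (2)·(-30.0) + (2)·(-26.0) + (2)·(-26.4) + (-2)·(-44.9) = -75.0 kcal/mol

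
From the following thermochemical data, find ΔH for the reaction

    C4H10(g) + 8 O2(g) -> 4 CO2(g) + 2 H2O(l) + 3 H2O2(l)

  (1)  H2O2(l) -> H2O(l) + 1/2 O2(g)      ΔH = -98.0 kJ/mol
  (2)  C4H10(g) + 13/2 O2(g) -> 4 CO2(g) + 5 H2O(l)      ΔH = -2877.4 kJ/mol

(1) reversed and × 3: (-3)·(-98.0) = +294.0 kJ/mol
(2) as written: -2877.4 kJ/mol
Since enthalpy is a state function, ΔH = (-3)·(-98.0) + (1)·(-2877.4) = -2583.4 kJ/mol

ΔH = -2583.4 kJ/mol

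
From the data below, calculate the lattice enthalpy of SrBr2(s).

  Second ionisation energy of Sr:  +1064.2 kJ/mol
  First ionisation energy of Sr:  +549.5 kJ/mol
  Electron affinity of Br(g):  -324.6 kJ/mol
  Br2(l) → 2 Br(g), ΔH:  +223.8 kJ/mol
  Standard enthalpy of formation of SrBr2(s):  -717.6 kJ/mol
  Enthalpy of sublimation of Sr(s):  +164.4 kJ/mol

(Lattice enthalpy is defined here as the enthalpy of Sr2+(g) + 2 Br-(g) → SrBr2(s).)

U = -2070.3 kJ/mol

ΔHf° = 1·ΔHsub + 1·(ΣIE) + 1·D(Br2) + 2·EA + U
-717.6 = 1·(+164.4) + 1·(+1613.7) + 1·(+223.8) + 2·(-324.6) + U
U = -717.6 − (+1352.7) = -2070.3 kJ/mol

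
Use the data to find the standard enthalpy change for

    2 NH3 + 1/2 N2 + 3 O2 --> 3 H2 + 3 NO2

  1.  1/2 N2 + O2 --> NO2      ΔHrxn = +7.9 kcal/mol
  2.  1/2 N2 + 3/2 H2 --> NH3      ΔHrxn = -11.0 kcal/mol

eq. 1 × 3: (3)·(+7.9) = +23.7 kcal/mol
eq. 2 reversed and × 2: (-2)·(-11.0) = +22.0 kcal/mol
Summing the manipulated equations, ΔHrxn = (+23.7) + (+22.0) = 45.7 kcal/mol

ΔHrxn = 45.7 kcal/mol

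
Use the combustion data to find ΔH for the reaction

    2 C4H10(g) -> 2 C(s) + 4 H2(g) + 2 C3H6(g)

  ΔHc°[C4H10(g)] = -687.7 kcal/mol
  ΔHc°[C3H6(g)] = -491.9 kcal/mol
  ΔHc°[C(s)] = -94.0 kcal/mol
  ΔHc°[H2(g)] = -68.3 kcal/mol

Using ΔH = Σ nΔHc°(reactants) − Σ nΔHc°(products):
= [2·(-687.7)] − [2·(-94.0) + 4·(-68.3) + 2·(-491.9)]
= 69.6 kcal/mol

ΔH = 69.6 kcal/mol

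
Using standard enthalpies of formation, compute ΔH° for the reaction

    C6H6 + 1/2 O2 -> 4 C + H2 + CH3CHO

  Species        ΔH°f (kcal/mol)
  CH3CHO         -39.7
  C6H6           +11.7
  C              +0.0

ΔH° = -51.4 kcal/mol

ΔH°rxn = Σ nΔHf°(products) − Σ nΔHf°(reactants).
Products: 4·(+0.0) + 1·(+0.0) + 1·(-39.7) = -39.7
Reactants: 1·(+11.7) + 1/2·(+0.0) = +11.7
ΔH° = (-39.7) − (+11.7) = -51.4 kcal/mol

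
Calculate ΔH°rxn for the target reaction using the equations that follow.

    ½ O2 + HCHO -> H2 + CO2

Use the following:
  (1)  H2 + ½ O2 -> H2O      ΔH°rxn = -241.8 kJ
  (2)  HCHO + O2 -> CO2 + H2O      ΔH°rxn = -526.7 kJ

ΔH°rxn = -284.9 kJ

(1) reversed: +241.8 kJ
(2) as written: -526.7 kJ
ΔH°rxn = (+241.8) + (-526.7) = -284.9 kJ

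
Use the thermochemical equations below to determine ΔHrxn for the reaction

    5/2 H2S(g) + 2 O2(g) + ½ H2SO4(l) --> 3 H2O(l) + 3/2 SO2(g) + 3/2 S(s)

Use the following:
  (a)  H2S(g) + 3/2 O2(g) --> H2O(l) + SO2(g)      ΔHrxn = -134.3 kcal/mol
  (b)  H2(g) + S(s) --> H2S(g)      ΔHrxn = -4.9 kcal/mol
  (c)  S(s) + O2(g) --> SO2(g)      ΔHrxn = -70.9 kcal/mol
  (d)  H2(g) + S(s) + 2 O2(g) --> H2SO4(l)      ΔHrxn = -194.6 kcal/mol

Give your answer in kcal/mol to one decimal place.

(a) × 3 (scale by 3 for the 3 H2O(l)): (3)·(-134.3) = -402.9 kcal/mol
(b) × 1/2: (1/2)·(-4.9) = -2.45 kcal/mol
(c) reversed and × 3/2: (-3/2)·(-70.9) = +106.35 kcal/mol
(d) reversed and × 1/2 (H2SO4(l) must end up as a reactant; scale by 1/2 for the 1/2 H2SO4(l)): (-1/2)·(-194.6) = +97.3 kcal/mol
Summing the manipulated equations, ΔHrxn = (-402.9) + (-2.45) + (+106.35) + (+97.3) = -201.7 kcal/mol

ΔHrxn = -201.7 kcal/mol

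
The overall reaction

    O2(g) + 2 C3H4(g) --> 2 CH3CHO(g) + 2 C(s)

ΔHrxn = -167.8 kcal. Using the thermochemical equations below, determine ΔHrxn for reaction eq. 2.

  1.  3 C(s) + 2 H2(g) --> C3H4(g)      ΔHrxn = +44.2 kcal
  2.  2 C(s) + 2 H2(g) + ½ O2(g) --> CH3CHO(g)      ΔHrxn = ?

eq. 1 reversed and × 2: (-2)·(+44.2) = -88.4 kcal
eq. 2 × 2: contributes 2·x
-167.8 = (-88.4) + 2·x
x = (-167.8 − (-88.4)) / (2) = -39.7 kcal

ΔHrxn = -39.7 kcal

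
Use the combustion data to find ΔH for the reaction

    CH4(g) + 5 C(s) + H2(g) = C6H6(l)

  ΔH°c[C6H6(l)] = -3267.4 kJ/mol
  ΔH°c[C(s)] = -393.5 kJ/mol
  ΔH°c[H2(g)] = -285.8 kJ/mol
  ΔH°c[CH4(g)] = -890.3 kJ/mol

Using ΔH = Σ nΔHc°(reactants) − Σ nΔHc°(products):
= [1·(-890.3) + 5·(-393.5) + 1·(-285.8)] − [1·(-3267.4)]
= 123.8 kJ/mol

ΔH = 123.8 kJ/mol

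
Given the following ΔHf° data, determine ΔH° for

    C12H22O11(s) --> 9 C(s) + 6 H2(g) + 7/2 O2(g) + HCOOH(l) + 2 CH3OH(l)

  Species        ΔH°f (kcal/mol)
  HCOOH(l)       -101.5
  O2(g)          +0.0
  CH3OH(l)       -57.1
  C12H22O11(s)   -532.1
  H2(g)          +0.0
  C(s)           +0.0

ΔH° = 316.4 kcal/mol

Products: 9·(+0.0) + 6·(+0.0) + 7/2·(+0.0) + 1·(-101.5) + 2·(-57.1) = -215.7
Reactants: 1·(-532.1) = -532.1
ΔH° = (-215.7) − (-532.1) = 316.4 kcal/mol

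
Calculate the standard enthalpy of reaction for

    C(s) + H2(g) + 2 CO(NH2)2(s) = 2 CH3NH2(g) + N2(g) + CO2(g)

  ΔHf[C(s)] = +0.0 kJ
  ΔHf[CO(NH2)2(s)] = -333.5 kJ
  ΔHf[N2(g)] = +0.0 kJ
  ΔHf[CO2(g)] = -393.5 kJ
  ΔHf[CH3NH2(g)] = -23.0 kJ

Products: 2·(-23.0) + 1·(+0.0) + 1·(-393.5) = -439.5
Reactants: 1·(+0.0) + 1·(+0.0) + 2·(-333.5) = -667.0
ΔH°rxn = (-439.5) − (-667.0) = 227.5 kJ

ΔH°rxn = 227.5 kJ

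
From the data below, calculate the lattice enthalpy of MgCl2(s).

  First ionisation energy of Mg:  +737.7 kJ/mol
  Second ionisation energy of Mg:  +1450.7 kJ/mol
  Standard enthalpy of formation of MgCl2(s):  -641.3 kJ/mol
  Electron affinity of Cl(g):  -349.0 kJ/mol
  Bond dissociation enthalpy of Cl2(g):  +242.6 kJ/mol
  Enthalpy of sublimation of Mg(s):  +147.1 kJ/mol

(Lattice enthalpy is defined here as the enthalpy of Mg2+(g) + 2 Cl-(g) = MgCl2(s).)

U = -2521.4 kJ/mol

ΔHf° = 1·ΔHsub + 1·(ΣIE) + 1·D(Cl2) + 2·EA + U
-641.3 = 1·(+147.1) + 1·(+2188.4) + 1·(+242.6) + 2·(-349.0) + U
U = -641.3 − (+1880.1) = -2521.4 kJ/mol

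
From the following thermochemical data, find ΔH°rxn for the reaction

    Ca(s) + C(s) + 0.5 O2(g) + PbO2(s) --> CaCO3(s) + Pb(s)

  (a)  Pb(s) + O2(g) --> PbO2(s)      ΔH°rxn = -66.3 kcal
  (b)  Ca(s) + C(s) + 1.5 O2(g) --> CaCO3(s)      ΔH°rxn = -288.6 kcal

(a) reversed (reverse to put PbO2(s) on the reactant side): +66.3 kcal
(b) as written (CaCO3(s) already on the product side): -288.6 kcal
Combining the equations, ΔH°rxn = (+66.3) + (-288.6) = -222.3 kcal

ΔH°rxn = -222.3 kcal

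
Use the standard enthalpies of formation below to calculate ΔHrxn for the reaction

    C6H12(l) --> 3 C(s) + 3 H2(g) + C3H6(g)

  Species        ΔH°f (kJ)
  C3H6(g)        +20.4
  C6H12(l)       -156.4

Products: 3·(+0.0) + 3·(+0.0) + 1·(+20.4) = +20.4
Reactants: 1·(-156.4) = -156.4
ΔHrxn = (+20.4) − (-156.4) = 176.8 kJ

ΔHrxn = 176.8 kJ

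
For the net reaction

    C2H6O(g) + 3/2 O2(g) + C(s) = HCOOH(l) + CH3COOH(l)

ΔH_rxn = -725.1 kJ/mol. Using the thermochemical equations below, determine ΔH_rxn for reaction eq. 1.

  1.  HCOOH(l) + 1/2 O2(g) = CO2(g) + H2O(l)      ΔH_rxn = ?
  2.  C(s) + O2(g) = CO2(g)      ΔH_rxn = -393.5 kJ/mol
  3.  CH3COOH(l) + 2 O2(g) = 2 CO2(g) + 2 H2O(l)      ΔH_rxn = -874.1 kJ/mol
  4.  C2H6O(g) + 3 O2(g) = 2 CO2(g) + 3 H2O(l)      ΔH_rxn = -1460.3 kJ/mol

eq. 1 reversed (reverse to put HCOOH(l) on the product side): contributes −x
eq. 2 as written (C(s) already on the reactant side): -393.5 kJ/mol
eq. 3 reversed (CH3COOH(l) must end up as a product): +874.1 kJ/mol
eq. 4 as written (C2H6O(g) already on the reactant side): -1460.3 kJ/mol
-725.1 = (-393.5) + (+874.1) + (-1460.3) − x
x = (-725.1 − (-979.7)) / (-1) = -254.6 kJ/mol

ΔH_rxn = -254.6 kJ/mol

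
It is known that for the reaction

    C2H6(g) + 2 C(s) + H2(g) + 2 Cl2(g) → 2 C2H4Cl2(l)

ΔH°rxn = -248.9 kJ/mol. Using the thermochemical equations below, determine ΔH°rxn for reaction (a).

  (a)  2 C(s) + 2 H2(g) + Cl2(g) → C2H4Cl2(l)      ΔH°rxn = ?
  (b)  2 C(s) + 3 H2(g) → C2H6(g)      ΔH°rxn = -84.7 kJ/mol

(a) × 2: contributes 2·x
(b) reversed: +84.7 kJ/mol
-248.9 = (+84.7) + 2·x
x = (-248.9 − (+84.7)) / (2) = -166.8 kJ/mol

ΔH°rxn = -166.8 kJ/mol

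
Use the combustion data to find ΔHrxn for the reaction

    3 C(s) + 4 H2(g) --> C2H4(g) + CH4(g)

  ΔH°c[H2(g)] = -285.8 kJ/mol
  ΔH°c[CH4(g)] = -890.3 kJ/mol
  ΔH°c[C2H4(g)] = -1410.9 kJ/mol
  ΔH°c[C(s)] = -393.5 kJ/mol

ΔHrxn = -22.5 kJ/mol

With combustion enthalpies, reactants minus products:
= [3·(-393.5) + 4·(-285.8)] − [1·(-1410.9) + 1·(-890.3)]
= -22.5 kJ/mol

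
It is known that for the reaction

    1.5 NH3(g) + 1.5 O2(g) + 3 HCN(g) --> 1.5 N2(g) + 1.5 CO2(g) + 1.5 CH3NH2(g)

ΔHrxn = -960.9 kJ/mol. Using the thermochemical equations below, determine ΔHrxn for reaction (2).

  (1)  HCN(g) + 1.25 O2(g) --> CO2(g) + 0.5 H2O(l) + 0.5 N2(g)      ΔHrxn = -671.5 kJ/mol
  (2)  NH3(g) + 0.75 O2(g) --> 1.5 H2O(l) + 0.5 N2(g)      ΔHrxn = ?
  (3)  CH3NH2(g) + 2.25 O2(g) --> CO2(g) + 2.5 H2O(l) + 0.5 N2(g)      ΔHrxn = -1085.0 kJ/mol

ΔHrxn = -382.6 kJ/mol

(1) × 3: (3)·(-671.5) = -2014.5 kJ/mol
(2) × 3/2: contributes 3/2·x
(3) reversed and × 3/2: (-3/2)·(-1085.0) = +1627.5 kJ/mol
-960.9 = (-2014.5) + (+1627.5) + 3/2·x
x = (-960.9 − (-387.0)) / (3/2) = -382.6 kJ/mol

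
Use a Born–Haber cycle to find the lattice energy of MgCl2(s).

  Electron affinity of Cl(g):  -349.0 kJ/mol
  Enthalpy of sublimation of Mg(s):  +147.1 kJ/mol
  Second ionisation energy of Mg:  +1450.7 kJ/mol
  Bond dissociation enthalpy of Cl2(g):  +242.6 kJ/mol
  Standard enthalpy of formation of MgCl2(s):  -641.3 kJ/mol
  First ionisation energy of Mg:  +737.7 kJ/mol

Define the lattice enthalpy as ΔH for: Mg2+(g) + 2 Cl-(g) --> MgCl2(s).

U = -2521.4 kJ/mol

ΔHf° = 1·ΔHsub + 1·(ΣIE) + 1·D(Cl2) + 2·EA + U
-641.3 = 1·(+147.1) + 1·(+2188.4) + 1·(+242.6) + 2·(-349.0) + U
U = -641.3 − (+1880.1) = -2521.4 kJ/mol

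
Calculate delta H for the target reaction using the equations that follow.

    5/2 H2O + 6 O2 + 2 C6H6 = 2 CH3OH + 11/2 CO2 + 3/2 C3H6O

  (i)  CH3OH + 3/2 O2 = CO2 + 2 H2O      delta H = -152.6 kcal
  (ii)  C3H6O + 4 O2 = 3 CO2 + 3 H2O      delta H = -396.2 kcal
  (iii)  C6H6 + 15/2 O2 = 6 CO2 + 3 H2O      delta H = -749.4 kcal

(i) reversed and × 2: (-2)·(-152.6) = +305.2 kcal
(ii) reversed and × 3/2: (-3/2)·(-396.2) = +594.3 kcal
(iii) × 2: (2)·(-749.4) = -1498.8 kcal
delta H = (+305.2) + (+594.3) + (-1498.8) = -599.3 kcal

delta H = -599.3 kcal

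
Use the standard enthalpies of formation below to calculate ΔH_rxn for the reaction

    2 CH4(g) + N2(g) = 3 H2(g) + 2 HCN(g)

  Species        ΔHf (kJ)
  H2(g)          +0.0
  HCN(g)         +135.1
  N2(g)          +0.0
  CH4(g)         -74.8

Products: 3·(+0.0) + 2·(+135.1) = +270.2
Reactants: 2·(-74.8) + 1·(+0.0) = -149.6
ΔH_rxn = (+270.2) − (-149.6) = 419.8 kJ

ΔH_rxn = 419.8 kJ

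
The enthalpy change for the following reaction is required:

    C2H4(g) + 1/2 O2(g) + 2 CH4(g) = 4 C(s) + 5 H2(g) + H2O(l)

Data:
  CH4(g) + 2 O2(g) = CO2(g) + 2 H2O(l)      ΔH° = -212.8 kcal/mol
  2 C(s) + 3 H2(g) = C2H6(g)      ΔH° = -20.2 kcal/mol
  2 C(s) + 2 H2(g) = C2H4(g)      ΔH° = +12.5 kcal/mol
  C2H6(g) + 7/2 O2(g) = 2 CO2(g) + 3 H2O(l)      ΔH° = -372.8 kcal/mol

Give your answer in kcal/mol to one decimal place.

ΔH° = -45.1 kcal/mol

equation 1 × 2: (2)·(-212.8) = -425.6 kcal/mol
equation 2 reversed: +20.2 kcal/mol
equation 3 reversed: -12.5 kcal/mol
equation 4 reversed: +372.8 kcal/mol
ΔH° = (2)·(-212.8) + (-1)·(-20.2) + (-1)·(+12.5) + (-1)·(-372.8) = -45.1 kcal/mol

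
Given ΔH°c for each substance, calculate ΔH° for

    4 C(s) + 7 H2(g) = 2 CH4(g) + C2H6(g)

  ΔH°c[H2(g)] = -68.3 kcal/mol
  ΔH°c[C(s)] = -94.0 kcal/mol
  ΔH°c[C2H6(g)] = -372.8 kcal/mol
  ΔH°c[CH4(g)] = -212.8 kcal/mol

With combustion enthalpies, reactants minus products:
= [4·(-94.0) + 7·(-68.3)] − [2·(-212.8) + 1·(-372.8)]
= -55.7 kcal/mol

ΔH° = -55.7 kcal/mol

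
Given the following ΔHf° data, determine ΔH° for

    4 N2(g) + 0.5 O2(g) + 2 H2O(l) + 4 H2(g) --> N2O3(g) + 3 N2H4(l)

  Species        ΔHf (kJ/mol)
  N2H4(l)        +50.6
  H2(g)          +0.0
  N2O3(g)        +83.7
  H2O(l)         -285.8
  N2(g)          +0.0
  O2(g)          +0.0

ΔH° = 807.1 kJ/mol

ΔH°rxn = Σ nΔHf°(products) − Σ nΔHf°(reactants).
Products: 1·(+83.7) + 3·(+50.6) = +235.5
Reactants: 4·(+0.0) + 1/2·(+0.0) + 2·(-285.8) + 4·(+0.0) = -571.6
ΔH° = (+235.5) − (-571.6) = 807.1 kJ/mol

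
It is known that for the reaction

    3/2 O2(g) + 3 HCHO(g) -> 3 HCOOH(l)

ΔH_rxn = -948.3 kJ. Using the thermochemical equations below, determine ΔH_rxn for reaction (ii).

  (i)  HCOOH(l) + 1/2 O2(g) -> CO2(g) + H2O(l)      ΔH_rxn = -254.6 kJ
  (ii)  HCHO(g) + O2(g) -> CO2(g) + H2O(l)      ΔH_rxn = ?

(i) reversed and × 3: (-3)·(-254.6) = +763.8 kJ
(ii) × 3: contributes 3·x
-948.3 = (+763.8) + 3·x
x = (-948.3 − (+763.8)) / (3) = -570.7 kJ

ΔH_rxn = -570.7 kJ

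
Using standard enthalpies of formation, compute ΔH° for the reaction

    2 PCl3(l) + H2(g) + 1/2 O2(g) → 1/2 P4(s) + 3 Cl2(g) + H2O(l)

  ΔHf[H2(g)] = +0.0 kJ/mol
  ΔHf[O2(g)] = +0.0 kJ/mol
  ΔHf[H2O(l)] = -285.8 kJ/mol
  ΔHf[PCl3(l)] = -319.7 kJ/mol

ΔH° = 353.6 kJ/mol

ΔH°rxn = Σ nΔHf°(products) − Σ nΔHf°(reactants).
Products: 1/2·(+0.0) + 3·(+0.0) + 1·(-285.8) = -285.8
Reactants: 2·(-319.7) + 1·(+0.0) + 1/2·(+0.0) = -639.4
ΔH° = (-285.8) − (-639.4) = 353.6 kJ/mol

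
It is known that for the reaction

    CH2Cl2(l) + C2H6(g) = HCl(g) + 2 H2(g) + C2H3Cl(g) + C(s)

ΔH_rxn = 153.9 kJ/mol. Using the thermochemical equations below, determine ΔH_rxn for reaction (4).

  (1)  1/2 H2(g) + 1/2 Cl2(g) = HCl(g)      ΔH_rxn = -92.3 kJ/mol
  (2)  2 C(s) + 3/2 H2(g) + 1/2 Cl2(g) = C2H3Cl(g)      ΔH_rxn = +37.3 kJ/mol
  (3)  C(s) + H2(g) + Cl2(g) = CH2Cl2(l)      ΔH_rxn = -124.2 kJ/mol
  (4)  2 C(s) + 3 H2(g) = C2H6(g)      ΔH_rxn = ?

(1) as written (HCl(g) already on the product side): -92.3 kJ/mol
(2) as written (C2H3Cl(g) already on the product side): +37.3 kJ/mol
(3) reversed (reverse to put CH2Cl2(l) on the reactant side): +124.2 kJ/mol
(4) reversed (reverse to put C2H6(g) on the reactant side): contributes −x
+153.9 = (-92.3) + (+37.3) + (+124.2) − x
x = (+153.9 − (+69.2)) / (-1) = -84.7 kJ/mol

ΔH_rxn = -84.7 kJ/mol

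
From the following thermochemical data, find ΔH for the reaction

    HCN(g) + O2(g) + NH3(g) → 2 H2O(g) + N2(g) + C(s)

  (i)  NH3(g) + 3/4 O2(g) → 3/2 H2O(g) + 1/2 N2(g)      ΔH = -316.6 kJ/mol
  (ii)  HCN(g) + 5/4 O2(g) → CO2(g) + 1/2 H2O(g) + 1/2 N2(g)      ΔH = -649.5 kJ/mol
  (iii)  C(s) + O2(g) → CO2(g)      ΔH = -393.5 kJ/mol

ΔH = -572.6 kJ/mol

(i) as written (NH3(g) already on the reactant side): -316.6 kJ/mol
(ii) as written (HCN(g) already on the reactant side): -649.5 kJ/mol
(iii) reversed (C(s) must end up as a product): +393.5 kJ/mol
Summing the manipulated equations, ΔH = (-316.6) + (-649.5) + (+393.5) = -572.6 kJ/mol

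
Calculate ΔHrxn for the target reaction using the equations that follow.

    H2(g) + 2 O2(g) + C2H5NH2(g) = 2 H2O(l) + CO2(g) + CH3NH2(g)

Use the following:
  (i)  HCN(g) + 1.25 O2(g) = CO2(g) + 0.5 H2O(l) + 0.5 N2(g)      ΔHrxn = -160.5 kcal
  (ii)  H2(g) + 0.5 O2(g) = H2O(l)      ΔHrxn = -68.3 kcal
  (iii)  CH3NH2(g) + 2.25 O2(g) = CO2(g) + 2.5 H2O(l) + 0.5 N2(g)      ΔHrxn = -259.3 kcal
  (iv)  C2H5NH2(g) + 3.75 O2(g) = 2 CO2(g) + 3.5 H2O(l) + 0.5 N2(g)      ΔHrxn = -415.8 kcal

ΔHrxn = -224.8 kcal

(i): not needed (HCN(g) appears nowhere else).
(ii) as written (H2(g) already on the reactant side): -68.3 kcal
(iii) reversed (CH3NH2(g) must end up as a product): +259.3 kcal
(iv) as written (C2H5NH2(g) already on the reactant side): -415.8 kcal
ΔHrxn = (-68.3) + (+259.3) + (-415.8) = -224.8 kcal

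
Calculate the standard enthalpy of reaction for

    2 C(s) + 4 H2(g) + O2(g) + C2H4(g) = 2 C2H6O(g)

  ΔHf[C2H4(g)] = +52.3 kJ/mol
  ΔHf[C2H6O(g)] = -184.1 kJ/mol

Products: 2·(-184.1) = -368.2
Reactants: 2·(+0.0) + 4·(+0.0) + 1·(+0.0) + 1·(+52.3) = +52.3
ΔH° = (-368.2) − (+52.3) = -420.5 kJ/mol

ΔH° = -420.5 kJ/mol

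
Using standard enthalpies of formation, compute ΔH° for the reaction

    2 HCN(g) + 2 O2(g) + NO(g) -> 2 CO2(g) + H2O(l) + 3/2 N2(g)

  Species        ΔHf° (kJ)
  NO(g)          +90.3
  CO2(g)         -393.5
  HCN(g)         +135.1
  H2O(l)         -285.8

ΔH° = -1433.3 kJ

Products: 2·(-393.5) + 1·(-285.8) + 3/2·(+0.0) = -1072.8
Reactants: 2·(+135.1) + 2·(+0.0) + 1·(+90.3) = +360.5
ΔH° = (-1072.8) − (+360.5) = -1433.3 kJ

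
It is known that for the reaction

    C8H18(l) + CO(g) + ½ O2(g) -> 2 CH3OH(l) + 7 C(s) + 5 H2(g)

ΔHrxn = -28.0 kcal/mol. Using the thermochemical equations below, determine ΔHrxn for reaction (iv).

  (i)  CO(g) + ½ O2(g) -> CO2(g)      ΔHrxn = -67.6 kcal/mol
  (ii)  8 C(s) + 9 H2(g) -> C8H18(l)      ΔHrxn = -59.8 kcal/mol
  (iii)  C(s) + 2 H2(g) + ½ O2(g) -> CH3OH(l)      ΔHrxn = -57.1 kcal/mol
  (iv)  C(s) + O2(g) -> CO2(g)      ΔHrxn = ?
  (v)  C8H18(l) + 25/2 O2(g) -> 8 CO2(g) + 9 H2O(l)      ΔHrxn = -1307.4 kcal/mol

(i) as written: -67.6 kcal/mol
(ii) reversed: +59.8 kcal/mol
(iii) × 2: (2)·(-57.1) = -114.2 kcal/mol
(iv) reversed: contributes −x
(v): not needed.
-28.0 = (-67.6) + (+59.8) + (-114.2) − x
x = (-28.0 − (-122.0)) / (-1) = -94.0 kcal/mol

ΔHrxn = -94.0 kcal/mol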